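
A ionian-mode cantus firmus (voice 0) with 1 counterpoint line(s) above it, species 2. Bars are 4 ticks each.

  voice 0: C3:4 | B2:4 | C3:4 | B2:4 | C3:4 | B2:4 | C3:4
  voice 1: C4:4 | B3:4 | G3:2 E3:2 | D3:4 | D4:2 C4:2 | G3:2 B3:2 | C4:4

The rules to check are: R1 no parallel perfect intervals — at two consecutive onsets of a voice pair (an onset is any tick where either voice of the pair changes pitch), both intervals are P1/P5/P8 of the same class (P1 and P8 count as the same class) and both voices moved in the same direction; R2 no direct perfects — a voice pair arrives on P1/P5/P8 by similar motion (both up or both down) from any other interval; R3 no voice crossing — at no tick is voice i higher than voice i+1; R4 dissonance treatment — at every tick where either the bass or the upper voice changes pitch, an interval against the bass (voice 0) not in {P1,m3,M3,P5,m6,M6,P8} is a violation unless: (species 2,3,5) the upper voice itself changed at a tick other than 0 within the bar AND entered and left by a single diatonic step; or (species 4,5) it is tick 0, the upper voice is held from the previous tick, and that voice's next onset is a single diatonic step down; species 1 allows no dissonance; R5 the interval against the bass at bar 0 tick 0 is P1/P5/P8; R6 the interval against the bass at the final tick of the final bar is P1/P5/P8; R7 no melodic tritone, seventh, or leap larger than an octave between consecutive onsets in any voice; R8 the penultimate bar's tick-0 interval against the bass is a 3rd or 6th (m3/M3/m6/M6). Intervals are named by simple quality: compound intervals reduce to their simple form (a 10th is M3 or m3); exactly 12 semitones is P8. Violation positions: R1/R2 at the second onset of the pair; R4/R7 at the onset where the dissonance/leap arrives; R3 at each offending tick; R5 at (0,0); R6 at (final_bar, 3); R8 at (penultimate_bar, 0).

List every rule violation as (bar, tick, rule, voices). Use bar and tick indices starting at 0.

(1, 0, R1, (0, 1))
(4, 0, R4, (0, 1))
(6, 0, R1, (0, 1))

bar 0: v0=C3 v1=C4 downbeat P8
bar 1: v0=B2 v1=B3 downbeat P8
bar 2: v0=C3 v1=G3 downbeat P5
bar 3: v0=B2 v1=D3 downbeat m3
bar 4: v0=C3 v1=D4 downbeat M2
bar 5: v0=B2 v1=G3 downbeat m6
bar 6: v0=C3 v1=C4 downbeat P8
  -> R1 @ bar 1 tick 0 v(0, 1): C3/C4 P8 -> B2/B3 P8 similar
  -> R4 @ bar 4 tick 0 v(0, 1): C3/D4 M2 untreated
  -> R1 @ bar 6 tick 0 v(0, 1): B2/B3 P8 -> C3/C4 P8 similar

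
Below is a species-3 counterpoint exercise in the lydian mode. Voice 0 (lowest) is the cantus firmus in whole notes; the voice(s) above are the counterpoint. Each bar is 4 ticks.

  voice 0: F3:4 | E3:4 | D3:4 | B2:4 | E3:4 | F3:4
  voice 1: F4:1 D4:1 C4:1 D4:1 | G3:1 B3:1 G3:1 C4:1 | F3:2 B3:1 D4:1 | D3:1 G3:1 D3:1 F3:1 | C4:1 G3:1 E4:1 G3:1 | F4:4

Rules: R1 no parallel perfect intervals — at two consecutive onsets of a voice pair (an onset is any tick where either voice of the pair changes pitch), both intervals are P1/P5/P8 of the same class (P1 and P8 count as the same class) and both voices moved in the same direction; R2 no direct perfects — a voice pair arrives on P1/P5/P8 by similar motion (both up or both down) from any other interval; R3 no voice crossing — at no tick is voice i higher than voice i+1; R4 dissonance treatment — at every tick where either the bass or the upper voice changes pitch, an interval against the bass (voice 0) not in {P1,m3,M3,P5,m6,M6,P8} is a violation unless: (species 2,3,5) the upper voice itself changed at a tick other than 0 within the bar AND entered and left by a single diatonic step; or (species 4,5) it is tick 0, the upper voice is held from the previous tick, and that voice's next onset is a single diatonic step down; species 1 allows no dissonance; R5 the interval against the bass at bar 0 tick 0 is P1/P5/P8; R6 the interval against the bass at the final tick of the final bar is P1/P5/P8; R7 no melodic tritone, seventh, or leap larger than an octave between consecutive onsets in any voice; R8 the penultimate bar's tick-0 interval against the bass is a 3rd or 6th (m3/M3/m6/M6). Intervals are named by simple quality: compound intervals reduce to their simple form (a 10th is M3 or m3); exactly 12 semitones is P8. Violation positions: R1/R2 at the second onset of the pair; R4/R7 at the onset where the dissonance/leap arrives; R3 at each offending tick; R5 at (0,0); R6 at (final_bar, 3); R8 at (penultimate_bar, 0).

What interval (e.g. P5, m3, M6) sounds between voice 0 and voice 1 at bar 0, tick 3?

M6

voice 0=F3 voice 1=D4 -> M6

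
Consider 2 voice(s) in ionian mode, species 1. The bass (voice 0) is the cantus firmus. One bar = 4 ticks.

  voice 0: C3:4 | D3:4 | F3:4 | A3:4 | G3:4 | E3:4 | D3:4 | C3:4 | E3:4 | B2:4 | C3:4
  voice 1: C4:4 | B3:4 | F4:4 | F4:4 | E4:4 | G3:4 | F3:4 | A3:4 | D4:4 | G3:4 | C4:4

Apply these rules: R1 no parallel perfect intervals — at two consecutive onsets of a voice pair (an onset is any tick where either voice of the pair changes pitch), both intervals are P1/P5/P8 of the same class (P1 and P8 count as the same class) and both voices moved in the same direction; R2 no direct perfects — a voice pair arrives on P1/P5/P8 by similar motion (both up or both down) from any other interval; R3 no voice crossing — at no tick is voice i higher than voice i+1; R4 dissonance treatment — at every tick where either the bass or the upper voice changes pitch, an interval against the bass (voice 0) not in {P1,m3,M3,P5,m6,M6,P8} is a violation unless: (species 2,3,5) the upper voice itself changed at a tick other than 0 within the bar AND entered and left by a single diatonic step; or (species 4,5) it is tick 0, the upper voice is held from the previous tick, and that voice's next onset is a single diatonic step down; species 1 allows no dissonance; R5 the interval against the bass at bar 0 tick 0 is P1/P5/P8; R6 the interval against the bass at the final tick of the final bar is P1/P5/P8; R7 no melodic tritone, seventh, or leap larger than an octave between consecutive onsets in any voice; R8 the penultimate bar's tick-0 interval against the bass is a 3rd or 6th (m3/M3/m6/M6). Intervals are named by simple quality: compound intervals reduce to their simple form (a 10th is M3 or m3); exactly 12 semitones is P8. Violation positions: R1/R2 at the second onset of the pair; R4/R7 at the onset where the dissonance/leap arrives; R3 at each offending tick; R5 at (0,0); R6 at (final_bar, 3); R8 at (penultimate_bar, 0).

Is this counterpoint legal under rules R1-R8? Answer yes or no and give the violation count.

bar 0: v0=C3 v1=C4 (P8)
bar 1: v0=D3 v1=B3 (M6)
bar 2: v0=F3 v1=F4 (P8)
bar 3: v0=A3 v1=F4 (m6)
bar 4: v0=G3 v1=E4 (M6)
bar 5: v0=E3 v1=G3 (m3)
bar 6: v0=D3 v1=F3 (m3)
bar 7: v0=C3 v1=A3 (M6)
bar 8: v0=E3 v1=D4 (m7)
bar 9: v0=B2 v1=G3 (m6)
bar 10: v0=C3 v1=C4 (P8)
  R2 @ bar2.0: D3/B3 M6 -> F3/F4 P8 similar
  R7 @ bar2.0: B3->F4 leap 6st
  R4 @ bar8.0: E3/D4 m7 untreated
  R2 @ bar10.0: B2/G3 m6 -> C3/C4 P8 similar

No (4 violations)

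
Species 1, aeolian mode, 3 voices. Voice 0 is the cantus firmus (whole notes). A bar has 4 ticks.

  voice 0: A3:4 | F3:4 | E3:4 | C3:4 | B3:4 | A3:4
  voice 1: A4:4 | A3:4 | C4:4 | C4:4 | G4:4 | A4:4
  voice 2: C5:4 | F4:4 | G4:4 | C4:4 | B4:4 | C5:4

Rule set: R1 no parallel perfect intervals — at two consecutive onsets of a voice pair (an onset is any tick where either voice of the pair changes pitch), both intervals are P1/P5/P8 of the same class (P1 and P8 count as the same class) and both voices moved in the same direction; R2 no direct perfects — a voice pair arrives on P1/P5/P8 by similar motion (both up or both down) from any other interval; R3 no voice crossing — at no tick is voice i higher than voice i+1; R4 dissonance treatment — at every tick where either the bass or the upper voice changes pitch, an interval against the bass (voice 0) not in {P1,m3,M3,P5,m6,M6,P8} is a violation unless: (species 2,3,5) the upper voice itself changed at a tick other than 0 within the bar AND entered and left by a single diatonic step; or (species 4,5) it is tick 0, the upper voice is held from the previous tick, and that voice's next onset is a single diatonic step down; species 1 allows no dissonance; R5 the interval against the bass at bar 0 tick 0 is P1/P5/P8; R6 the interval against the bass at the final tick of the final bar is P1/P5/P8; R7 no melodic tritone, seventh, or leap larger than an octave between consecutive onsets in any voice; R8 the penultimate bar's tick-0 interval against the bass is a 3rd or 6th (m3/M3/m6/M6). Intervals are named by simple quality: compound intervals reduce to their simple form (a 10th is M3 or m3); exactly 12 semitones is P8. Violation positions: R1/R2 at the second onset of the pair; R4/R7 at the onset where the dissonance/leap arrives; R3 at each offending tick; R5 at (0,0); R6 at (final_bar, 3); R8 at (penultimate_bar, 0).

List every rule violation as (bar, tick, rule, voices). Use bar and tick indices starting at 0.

(0, 0, R5, (0, 2))
(1, 0, R2, (0, 2))
(2, 0, R2, (1, 2))
(3, 0, R2, (0, 2))
(4, 0, R1, (0, 2))
(4, 0, R7, (0,))
(4, 0, R7, (2,))
(4, 0, R8, (0, 2))
(5, 3, R6, (0, 2))

bar 0: v0=A3 v1=A4 v2=C5 downbeat m3
bar 1: v0=F3 v1=A3 v2=F4 downbeat P8
bar 2: v0=E3 v1=C4 v2=G4 downbeat m3
bar 3: v0=C3 v1=C4 v2=C4 downbeat P8
bar 4: v0=B3 v1=G4 v2=B4 downbeat P8
bar 5: v0=A3 v1=A4 v2=C5 downbeat m3
  -> R5 @ bar 0 tick 0 v(0, 2): opens on m3
  -> R2 @ bar 1 tick 0 v(0, 2): A3/C5 m3 -> F3/F4 P8 similar
  -> R2 @ bar 2 tick 0 v(1, 2): A3/F4 m6 -> C4/G4 P5 similar
  -> R2 @ bar 3 tick 0 v(0, 2): E3/G4 m3 -> C3/C4 P8 similar
  -> R1 @ bar 4 tick 0 v(0, 2): C3/C4 P8 -> B3/B4 P8 similar
  -> R7 @ bar 4 tick 0 v(0,): C3->B3 leap 11st
  -> R7 @ bar 4 tick 0 v(2,): C4->B4 leap 11st
  -> R8 @ bar 4 tick 0 v(0, 2): penult P8 not 3rd/6th
  -> R6 @ bar 5 tick 3 v(0, 2): closes on m3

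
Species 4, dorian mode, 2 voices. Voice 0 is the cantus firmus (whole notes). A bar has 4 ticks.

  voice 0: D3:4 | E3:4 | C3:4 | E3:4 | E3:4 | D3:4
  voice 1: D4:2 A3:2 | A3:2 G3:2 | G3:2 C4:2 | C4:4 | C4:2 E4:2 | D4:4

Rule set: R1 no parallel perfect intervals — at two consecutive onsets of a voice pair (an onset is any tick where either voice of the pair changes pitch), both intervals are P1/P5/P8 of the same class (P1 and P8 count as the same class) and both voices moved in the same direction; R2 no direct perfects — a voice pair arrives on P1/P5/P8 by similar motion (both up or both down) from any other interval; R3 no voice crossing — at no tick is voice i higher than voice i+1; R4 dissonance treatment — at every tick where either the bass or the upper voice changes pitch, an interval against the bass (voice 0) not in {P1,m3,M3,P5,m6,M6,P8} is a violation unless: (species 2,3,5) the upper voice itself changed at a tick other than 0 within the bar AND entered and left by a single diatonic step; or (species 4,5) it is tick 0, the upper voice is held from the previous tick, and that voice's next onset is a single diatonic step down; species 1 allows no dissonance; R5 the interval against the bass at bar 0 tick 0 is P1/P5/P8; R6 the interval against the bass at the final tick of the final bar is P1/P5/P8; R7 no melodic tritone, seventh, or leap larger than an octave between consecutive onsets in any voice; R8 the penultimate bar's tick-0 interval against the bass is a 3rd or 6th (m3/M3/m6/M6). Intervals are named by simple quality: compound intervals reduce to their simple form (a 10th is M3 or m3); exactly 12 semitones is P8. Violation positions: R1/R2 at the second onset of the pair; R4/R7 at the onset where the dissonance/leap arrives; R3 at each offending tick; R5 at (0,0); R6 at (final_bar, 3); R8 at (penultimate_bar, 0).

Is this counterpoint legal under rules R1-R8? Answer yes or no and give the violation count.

bar 0: v0=D3 v1=D4 (P8)
bar 1: v0=E3 v1=A3 (P4)
bar 2: v0=C3 v1=G3 (P5)
bar 3: v0=E3 v1=C4 (m6)
bar 4: v0=E3 v1=C4 (m6)
bar 5: v0=D3 v1=D4 (P8)
  R1 @ bar5.0: E3/E4 P8 -> D3/D4 P8 similar

No (1 violations)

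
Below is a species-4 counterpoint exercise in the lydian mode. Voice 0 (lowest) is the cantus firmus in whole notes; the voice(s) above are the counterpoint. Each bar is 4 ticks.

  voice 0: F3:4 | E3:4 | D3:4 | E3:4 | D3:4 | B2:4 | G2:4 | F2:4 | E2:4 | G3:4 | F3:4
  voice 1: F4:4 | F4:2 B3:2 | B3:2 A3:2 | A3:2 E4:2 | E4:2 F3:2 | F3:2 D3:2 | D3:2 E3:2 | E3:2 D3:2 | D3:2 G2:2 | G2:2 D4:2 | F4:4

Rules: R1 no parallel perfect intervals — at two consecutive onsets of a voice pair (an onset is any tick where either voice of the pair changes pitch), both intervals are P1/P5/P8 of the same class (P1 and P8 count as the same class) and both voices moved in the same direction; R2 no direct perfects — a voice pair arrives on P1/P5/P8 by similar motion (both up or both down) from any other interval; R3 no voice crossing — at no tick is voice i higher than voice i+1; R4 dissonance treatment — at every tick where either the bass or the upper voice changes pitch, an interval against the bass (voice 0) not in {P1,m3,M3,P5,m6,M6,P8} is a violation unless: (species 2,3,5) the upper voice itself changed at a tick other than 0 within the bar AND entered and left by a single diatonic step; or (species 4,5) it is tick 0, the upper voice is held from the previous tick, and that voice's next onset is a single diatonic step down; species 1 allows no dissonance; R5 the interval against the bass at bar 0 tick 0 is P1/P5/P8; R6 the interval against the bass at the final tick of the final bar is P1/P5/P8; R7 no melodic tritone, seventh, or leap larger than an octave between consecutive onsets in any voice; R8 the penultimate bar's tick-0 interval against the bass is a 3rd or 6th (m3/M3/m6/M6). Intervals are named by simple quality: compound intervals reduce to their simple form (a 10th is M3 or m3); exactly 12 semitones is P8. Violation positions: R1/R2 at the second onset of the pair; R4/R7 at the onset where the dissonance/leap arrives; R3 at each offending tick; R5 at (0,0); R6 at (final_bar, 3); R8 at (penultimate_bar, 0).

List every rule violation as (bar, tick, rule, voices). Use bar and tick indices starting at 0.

bar 0: v0=F3 v1=F4 downbeat P8
bar 1: v0=E3 v1=F4 downbeat m2
bar 2: v0=D3 v1=B3 downbeat M6
bar 3: v0=E3 v1=A3 downbeat P4
bar 4: v0=D3 v1=E4 downbeat M2
bar 5: v0=B2 v1=F3 downbeat TT
bar 6: v0=G2 v1=D3 downbeat P5
bar 7: v0=F2 v1=E3 downbeat M7
bar 8: v0=E2 v1=D3 downbeat m7
bar 9: v0=G3 v1=G2 downbeat P8
bar 10: v0=F3 v1=F4 downbeat P8
  -> R4 @ bar 1 tick 0 v(0, 1): E3/F4 m2 untreated
  -> R7 @ bar 1 tick 2 v(1,): F4->B3 leap 6st
  -> R4 @ bar 3 tick 0 v(0, 1): E3/A3 P4 untreated
  -> R4 @ bar 4 tick 0 v(0, 1): D3/E4 M2 untreated
  -> R7 @ bar 4 tick 2 v(1,): E4->F3 leap 11st
  -> R4 @ bar 5 tick 0 v(0, 1): B2/F3 TT untreated
  -> R4 @ bar 8 tick 0 v(0, 1): E2/D3 m7 untreated
  -> R3 @ bar 9 tick 0 v(0, 1): G3 above G2
  -> R7 @ bar 9 tick 0 v(0,): E2->G3 leap 15st
  -> R8 @ bar 9 tick 0 v(0, 1): penult P8 not 3rd/6th
  -> R3 @ bar 9 tick 1 v(0, 1): G3 above G2
  -> R7 @ bar 9 tick 2 v(1,): G2->D4 leap 19st

(1, 0, R4, (0, 1))
(1, 2, R7, (1,))
(3, 0, R4, (0, 1))
(4, 0, R4, (0, 1))
(4, 2, R7, (1,))
(5, 0, R4, (0, 1))
(8, 0, R4, (0, 1))
(9, 0, R3, (0, 1))
(9, 0, R7, (0,))
(9, 0, R8, (0, 1))
(9, 1, R3, (0, 1))
(9, 2, R7, (1,))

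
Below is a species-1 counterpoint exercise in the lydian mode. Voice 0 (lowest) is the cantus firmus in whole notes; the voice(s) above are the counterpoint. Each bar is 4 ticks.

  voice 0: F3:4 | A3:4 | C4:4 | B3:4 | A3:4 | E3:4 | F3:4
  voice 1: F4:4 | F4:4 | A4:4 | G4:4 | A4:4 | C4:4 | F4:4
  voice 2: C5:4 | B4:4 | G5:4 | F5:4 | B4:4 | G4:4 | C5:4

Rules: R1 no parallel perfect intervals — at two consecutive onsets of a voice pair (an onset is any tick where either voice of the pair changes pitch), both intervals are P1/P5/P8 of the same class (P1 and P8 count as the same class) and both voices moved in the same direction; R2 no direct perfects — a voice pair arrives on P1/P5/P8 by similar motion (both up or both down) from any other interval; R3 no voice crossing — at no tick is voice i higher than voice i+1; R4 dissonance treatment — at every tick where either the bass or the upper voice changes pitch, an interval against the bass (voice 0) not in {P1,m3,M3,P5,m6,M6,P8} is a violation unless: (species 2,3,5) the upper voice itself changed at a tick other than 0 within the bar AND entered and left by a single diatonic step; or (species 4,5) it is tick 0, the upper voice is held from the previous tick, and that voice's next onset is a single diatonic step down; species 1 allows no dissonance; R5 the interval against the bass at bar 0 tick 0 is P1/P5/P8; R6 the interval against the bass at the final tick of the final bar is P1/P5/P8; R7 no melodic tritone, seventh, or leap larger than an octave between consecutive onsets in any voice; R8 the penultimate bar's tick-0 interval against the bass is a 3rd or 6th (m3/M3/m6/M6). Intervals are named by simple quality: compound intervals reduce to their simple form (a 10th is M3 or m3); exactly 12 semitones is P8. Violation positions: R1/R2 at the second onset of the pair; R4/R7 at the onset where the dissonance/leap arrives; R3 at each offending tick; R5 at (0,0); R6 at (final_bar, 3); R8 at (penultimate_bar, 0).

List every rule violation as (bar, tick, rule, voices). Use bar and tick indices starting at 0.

bar 0: v0=F3 v1=F4 v2=C5 downbeat P5
bar 1: v0=A3 v1=F4 v2=B4 downbeat M2
bar 2: v0=C4 v1=A4 v2=G5 downbeat P5
bar 3: v0=B3 v1=G4 v2=F5 downbeat TT
bar 4: v0=A3 v1=A4 v2=B4 downbeat M2
bar 5: v0=E3 v1=C4 v2=G4 downbeat m3
bar 6: v0=F3 v1=F4 v2=C5 downbeat P5
  -> R4 @ bar 1 tick 0 v(0, 2): A3/B4 M2 untreated
  -> R2 @ bar 2 tick 0 v(0, 2): A3/B4 M2 -> C4/G5 P5 similar
  -> R4 @ bar 3 tick 0 v(0, 2): B3/F5 TT untreated
  -> R4 @ bar 4 tick 0 v(0, 2): A3/B4 M2 untreated
  -> R7 @ bar 4 tick 0 v(2,): F5->B4 leap 6st
  -> R2 @ bar 5 tick 0 v(1, 2): A4/B4 M2 -> C4/G4 P5 similar
  -> R1 @ bar 6 tick 0 v(1, 2): C4/G4 P5 -> F4/C5 P5 similar
  -> R2 @ bar 6 tick 0 v(0, 1): E3/C4 m6 -> F3/F4 P8 similar
  -> R2 @ bar 6 tick 0 v(0, 2): E3/G4 m3 -> F3/C5 P5 similar

(1, 0, R4, (0, 2))
(2, 0, R2, (0, 2))
(3, 0, R4, (0, 2))
(4, 0, R4, (0, 2))
(4, 0, R7, (2,))
(5, 0, R2, (1, 2))
(6, 0, R1, (1, 2))
(6, 0, R2, (0, 1))
(6, 0, R2, (0, 2))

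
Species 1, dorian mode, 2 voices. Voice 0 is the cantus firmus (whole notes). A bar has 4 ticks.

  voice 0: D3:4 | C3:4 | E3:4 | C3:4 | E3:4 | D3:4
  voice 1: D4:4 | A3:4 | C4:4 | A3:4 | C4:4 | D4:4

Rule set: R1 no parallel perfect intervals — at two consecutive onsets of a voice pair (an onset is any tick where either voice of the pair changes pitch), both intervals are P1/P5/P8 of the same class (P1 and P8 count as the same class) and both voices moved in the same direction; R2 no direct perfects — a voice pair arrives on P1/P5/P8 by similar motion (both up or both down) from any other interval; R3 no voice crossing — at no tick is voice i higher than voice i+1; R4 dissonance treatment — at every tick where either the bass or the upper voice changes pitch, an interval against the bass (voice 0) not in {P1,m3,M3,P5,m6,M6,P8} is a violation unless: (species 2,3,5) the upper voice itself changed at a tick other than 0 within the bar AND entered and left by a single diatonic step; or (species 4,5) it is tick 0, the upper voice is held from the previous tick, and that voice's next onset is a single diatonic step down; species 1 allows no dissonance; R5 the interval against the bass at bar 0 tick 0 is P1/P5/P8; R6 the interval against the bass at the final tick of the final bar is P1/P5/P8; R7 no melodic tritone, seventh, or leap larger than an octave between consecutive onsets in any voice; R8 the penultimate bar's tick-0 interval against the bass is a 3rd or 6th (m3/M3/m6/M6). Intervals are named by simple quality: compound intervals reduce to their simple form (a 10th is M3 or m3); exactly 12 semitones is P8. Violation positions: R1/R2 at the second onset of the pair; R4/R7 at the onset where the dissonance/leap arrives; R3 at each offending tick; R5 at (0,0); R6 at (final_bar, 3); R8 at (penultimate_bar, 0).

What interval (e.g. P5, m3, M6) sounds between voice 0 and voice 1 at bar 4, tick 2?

m6

voice 0=E3 voice 1=C4 -> m6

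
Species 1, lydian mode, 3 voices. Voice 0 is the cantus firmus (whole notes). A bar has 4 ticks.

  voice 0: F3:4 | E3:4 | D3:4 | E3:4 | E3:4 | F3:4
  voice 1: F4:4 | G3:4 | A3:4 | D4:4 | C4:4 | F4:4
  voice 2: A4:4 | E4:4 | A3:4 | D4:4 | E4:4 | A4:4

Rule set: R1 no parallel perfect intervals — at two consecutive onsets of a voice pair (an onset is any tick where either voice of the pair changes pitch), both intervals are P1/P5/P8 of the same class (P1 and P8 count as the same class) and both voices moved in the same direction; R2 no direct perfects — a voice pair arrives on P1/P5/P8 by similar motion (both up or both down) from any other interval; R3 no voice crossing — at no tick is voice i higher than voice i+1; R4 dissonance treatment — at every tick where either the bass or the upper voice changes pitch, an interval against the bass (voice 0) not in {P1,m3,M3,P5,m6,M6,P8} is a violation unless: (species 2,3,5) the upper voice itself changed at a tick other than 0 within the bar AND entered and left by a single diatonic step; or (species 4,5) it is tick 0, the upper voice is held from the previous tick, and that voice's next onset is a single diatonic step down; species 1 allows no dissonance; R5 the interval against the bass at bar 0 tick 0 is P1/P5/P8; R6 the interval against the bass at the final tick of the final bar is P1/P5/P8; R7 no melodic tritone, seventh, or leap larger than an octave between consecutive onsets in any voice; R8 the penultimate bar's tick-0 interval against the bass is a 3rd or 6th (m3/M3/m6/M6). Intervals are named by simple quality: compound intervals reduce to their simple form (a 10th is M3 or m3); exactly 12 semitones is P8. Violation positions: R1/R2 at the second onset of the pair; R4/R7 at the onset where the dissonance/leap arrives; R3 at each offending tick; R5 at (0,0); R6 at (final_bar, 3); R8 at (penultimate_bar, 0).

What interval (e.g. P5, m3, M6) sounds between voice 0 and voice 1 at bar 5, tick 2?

P8

voice 0=F3 voice 1=F4 -> P8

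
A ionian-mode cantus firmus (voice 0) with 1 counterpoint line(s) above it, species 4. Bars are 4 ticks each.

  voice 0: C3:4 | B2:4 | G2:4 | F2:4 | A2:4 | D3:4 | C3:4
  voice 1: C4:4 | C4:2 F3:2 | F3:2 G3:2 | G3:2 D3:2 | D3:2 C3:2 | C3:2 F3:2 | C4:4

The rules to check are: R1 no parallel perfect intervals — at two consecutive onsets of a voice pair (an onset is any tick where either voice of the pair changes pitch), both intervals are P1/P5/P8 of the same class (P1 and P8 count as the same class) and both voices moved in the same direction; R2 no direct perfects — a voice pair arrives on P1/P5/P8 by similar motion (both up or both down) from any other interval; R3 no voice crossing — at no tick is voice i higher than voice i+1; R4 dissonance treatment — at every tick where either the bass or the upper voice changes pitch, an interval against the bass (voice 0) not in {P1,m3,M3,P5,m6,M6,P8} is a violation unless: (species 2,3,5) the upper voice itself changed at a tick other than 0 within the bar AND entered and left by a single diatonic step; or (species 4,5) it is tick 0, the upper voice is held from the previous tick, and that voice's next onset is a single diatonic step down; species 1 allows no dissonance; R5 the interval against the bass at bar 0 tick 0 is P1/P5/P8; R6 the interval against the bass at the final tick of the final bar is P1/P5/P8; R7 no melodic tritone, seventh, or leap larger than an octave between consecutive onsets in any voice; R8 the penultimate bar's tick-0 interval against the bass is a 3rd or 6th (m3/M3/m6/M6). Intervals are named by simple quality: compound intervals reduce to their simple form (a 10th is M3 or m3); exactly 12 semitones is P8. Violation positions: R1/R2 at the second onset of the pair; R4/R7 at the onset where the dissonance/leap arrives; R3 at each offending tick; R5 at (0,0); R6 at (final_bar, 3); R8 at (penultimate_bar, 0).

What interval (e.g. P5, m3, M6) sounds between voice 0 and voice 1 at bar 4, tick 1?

voice 0=A2 voice 1=D3 -> P4

P4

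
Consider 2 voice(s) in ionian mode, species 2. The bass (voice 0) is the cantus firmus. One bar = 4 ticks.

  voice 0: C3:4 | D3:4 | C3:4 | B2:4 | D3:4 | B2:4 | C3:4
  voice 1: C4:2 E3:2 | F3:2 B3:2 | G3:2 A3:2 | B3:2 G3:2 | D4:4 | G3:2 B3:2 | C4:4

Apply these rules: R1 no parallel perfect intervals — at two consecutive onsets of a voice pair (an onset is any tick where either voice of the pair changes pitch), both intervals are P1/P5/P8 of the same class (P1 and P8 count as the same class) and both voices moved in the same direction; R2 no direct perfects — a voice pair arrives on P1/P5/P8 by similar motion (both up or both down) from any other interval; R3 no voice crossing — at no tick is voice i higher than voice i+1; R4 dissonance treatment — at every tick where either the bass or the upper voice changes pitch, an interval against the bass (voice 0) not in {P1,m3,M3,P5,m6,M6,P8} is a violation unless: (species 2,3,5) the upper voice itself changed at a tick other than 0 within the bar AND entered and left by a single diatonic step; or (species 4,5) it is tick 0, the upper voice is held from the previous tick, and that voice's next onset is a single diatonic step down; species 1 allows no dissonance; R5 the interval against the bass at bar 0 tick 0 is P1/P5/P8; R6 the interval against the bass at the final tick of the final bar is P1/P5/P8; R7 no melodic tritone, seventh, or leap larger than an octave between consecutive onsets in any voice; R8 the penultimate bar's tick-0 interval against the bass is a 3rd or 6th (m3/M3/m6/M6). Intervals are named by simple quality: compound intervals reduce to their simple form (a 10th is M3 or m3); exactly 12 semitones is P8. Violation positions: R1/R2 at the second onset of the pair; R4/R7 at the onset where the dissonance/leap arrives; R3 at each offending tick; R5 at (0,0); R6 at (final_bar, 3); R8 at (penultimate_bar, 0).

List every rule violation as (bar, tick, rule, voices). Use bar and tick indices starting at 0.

(1, 2, R7, (1,))
(2, 0, R2, (0, 1))
(4, 0, R2, (0, 1))
(6, 0, R1, (0, 1))

bar 0: v0=C3 v1=C4 downbeat P8
bar 1: v0=D3 v1=F3 downbeat m3
bar 2: v0=C3 v1=G3 downbeat P5
bar 3: v0=B2 v1=B3 downbeat P8
bar 4: v0=D3 v1=D4 downbeat P8
bar 5: v0=B2 v1=G3 downbeat m6
bar 6: v0=C3 v1=C4 downbeat P8
  -> R7 @ bar 1 tick 2 v(1,): F3->B3 leap 6st
  -> R2 @ bar 2 tick 0 v(0, 1): D3/B3 M6 -> C3/G3 P5 similar
  -> R2 @ bar 4 tick 0 v(0, 1): B2/G3 m6 -> D3/D4 P8 similar
  -> R1 @ bar 6 tick 0 v(0, 1): B2/B3 P8 -> C3/C4 P8 similar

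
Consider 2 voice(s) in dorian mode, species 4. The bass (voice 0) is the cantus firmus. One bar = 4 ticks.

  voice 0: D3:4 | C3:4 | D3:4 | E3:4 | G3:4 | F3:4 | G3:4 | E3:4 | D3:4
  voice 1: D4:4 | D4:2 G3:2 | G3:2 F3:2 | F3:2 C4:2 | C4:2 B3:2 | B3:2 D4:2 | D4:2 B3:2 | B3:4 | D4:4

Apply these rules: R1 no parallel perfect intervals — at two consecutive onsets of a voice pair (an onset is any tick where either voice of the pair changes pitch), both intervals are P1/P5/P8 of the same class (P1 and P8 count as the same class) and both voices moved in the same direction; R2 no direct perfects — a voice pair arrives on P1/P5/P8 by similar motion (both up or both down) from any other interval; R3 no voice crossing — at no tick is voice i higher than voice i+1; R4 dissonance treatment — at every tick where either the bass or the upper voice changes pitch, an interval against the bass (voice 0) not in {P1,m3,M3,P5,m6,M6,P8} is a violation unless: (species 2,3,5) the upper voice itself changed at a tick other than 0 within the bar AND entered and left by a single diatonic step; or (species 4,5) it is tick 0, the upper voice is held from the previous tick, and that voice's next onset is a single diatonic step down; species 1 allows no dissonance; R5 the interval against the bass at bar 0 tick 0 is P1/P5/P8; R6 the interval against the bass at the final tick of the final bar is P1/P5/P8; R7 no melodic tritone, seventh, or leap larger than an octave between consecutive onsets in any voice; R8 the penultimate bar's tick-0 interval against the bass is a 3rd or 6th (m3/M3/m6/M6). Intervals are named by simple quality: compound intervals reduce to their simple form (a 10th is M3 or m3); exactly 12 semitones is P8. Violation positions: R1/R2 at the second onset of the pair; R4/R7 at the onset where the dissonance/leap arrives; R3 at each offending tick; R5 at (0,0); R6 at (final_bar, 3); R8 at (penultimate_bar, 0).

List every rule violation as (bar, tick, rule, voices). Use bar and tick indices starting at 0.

bar 0: v0=D3 v1=D4 downbeat P8
bar 1: v0=C3 v1=D4 downbeat M2
bar 2: v0=D3 v1=G3 downbeat P4
bar 3: v0=E3 v1=F3 downbeat m2
bar 4: v0=G3 v1=C4 downbeat P4
bar 5: v0=F3 v1=B3 downbeat TT
bar 6: v0=G3 v1=D4 downbeat P5
bar 7: v0=E3 v1=B3 downbeat P5
bar 8: v0=D3 v1=D4 downbeat P8
  -> R4 @ bar 1 tick 0 v(0, 1): C3/D4 M2 untreated
  -> R4 @ bar 3 tick 0 v(0, 1): E3/F3 m2 untreated
  -> R4 @ bar 5 tick 0 v(0, 1): F3/B3 TT untreated
  -> R8 @ bar 7 tick 0 v(0, 1): penult P5 not 3rd/6th

(1, 0, R4, (0, 1))
(3, 0, R4, (0, 1))
(5, 0, R4, (0, 1))
(7, 0, R8, (0, 1))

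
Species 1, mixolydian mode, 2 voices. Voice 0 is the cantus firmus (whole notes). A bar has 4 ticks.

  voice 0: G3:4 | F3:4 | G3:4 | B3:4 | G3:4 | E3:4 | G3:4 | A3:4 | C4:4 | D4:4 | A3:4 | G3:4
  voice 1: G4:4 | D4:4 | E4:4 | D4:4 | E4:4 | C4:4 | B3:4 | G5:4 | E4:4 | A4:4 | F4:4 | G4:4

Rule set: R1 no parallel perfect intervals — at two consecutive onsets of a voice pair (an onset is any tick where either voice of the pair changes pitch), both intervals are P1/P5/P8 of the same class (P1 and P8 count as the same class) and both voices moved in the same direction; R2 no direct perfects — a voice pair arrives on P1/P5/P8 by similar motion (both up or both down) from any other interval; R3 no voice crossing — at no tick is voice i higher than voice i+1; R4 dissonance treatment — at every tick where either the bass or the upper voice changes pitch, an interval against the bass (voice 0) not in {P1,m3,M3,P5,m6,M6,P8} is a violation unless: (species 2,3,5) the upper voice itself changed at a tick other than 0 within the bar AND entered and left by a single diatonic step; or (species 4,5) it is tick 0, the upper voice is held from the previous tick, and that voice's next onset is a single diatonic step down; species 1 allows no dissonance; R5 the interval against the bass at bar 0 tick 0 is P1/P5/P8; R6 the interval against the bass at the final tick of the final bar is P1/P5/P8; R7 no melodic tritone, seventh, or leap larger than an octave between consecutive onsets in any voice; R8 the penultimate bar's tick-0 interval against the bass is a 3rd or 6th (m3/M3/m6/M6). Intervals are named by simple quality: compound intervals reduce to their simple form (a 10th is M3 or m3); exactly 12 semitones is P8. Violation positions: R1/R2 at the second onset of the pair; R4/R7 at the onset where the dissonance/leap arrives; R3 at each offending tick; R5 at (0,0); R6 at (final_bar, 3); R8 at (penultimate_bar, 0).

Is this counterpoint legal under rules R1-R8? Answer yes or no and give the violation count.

No (4 violations)

bar 0: v0=G3 v1=G4 (P8)
bar 1: v0=F3 v1=D4 (M6)
bar 2: v0=G3 v1=E4 (M6)
bar 3: v0=B3 v1=D4 (m3)
bar 4: v0=G3 v1=E4 (M6)
bar 5: v0=E3 v1=C4 (m6)
bar 6: v0=G3 v1=B3 (M3)
bar 7: v0=A3 v1=G5 (m7)
bar 8: v0=C4 v1=E4 (M3)
bar 9: v0=D4 v1=A4 (P5)
bar 10: v0=A3 v1=F4 (m6)
bar 11: v0=G3 v1=G4 (P8)
  R4 @ bar7.0: A3/G5 m7 untreated
  R7 @ bar7.0: B3->G5 leap 20st
  R7 @ bar8.0: G5->E4 leap 15st
  R2 @ bar9.0: C4/E4 M3 -> D4/A4 P5 similar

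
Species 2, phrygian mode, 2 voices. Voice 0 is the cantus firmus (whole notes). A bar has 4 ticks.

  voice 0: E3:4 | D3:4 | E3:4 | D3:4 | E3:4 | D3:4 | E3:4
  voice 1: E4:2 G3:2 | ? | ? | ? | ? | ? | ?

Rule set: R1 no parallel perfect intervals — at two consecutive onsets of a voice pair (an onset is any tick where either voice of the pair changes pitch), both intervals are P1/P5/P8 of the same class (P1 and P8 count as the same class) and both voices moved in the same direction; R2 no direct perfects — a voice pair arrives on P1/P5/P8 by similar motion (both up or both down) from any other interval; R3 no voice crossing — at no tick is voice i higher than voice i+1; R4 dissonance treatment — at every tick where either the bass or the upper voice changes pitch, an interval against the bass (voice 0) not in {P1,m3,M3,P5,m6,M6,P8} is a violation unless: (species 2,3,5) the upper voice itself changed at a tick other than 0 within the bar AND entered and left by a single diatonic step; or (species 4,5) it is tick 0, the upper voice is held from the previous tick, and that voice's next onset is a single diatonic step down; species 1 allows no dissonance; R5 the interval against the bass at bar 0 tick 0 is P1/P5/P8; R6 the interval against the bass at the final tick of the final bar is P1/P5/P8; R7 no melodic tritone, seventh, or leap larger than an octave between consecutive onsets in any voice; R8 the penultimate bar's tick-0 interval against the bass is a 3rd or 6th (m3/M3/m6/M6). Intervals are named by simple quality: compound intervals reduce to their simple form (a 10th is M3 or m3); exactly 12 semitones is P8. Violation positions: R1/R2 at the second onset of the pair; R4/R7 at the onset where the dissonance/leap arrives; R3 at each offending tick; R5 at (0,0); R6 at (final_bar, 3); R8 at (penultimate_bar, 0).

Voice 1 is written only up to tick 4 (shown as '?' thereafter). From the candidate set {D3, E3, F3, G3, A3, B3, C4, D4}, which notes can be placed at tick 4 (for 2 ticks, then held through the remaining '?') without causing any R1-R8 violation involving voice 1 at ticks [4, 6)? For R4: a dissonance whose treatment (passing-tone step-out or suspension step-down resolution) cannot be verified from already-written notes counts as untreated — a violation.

{A3, B3, D4, F3}

D3: violates R2
E3: violates R4
F3: legal
G3: violates R4
A3: legal
B3: legal
C4: violates R4
D4: legal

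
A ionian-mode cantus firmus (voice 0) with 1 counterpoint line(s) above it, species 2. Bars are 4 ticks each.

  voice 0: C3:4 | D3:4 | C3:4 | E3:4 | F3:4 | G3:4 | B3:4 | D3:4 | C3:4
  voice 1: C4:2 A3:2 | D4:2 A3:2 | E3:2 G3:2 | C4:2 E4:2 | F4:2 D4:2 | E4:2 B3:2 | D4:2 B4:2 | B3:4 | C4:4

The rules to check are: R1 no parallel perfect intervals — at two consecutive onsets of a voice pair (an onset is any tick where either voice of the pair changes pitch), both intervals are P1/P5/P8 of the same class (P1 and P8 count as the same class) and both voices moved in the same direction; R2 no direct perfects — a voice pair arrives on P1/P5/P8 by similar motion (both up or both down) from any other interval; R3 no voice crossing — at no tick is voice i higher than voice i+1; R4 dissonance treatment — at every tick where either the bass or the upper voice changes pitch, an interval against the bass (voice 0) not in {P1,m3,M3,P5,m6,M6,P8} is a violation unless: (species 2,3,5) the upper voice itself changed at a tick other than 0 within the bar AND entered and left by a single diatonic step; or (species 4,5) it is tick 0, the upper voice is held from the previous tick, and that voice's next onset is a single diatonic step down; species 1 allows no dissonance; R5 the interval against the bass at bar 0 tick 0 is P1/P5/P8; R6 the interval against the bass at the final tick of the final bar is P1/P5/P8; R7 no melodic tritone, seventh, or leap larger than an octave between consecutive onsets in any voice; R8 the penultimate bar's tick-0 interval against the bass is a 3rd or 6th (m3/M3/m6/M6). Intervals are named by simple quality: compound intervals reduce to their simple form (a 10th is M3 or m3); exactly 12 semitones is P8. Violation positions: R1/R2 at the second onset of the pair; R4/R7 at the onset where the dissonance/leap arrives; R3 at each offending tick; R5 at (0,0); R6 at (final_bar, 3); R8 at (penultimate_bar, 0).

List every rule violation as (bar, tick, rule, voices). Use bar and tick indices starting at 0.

bar 0: v0=C3 v1=C4 downbeat P8
bar 1: v0=D3 v1=D4 downbeat P8
bar 2: v0=C3 v1=E3 downbeat M3
bar 3: v0=E3 v1=C4 downbeat m6
bar 4: v0=F3 v1=F4 downbeat P8
bar 5: v0=G3 v1=E4 downbeat M6
bar 6: v0=B3 v1=D4 downbeat m3
bar 7: v0=D3 v1=B3 downbeat M6
bar 8: v0=C3 v1=C4 downbeat P8
  -> R2 @ bar 1 tick 0 v(0, 1): C3/A3 M6 -> D3/D4 P8 similar
  -> R1 @ bar 4 tick 0 v(0, 1): E3/E4 P8 -> F3/F4 P8 similar

(1, 0, R2, (0, 1))
(4, 0, R1, (0, 1))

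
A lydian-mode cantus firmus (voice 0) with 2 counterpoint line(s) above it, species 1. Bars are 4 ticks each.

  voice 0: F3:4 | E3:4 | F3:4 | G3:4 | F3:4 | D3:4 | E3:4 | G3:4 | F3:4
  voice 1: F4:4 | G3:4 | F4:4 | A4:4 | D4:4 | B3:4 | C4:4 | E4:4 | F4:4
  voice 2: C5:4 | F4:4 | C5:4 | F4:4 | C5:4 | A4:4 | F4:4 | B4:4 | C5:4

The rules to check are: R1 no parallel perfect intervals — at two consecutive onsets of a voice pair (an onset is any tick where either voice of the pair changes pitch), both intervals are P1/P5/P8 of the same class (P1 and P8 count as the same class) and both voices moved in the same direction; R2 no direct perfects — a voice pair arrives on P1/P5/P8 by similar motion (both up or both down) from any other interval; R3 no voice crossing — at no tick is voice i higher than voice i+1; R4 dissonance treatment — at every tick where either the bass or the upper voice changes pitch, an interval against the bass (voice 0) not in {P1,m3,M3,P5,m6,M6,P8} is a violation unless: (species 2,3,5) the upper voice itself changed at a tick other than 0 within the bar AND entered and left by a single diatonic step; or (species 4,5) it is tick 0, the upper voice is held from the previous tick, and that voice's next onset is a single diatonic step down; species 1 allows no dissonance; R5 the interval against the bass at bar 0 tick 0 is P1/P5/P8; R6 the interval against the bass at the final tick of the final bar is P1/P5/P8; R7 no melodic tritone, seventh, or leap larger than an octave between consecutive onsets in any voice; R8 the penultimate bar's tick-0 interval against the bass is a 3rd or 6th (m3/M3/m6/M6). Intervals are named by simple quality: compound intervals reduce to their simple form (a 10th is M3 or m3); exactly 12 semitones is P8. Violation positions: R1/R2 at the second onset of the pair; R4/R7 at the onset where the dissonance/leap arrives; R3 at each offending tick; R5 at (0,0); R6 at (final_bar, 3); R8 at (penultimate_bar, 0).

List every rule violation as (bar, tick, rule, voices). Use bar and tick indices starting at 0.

(1, 0, R4, (0, 2))
(1, 0, R7, (1,))
(2, 0, R2, (0, 1))
(2, 0, R2, (0, 2))
(2, 0, R2, (1, 2))
(2, 0, R7, (1,))
(3, 0, R3, (1, 2))
(3, 0, R4, (0, 1))
(3, 0, R4, (0, 2))
(3, 1, R3, (1, 2))
(3, 2, R3, (1, 2))
(3, 3, R3, (1, 2))
(5, 0, R1, (0, 2))
(6, 0, R4, (0, 2))
(7, 0, R2, (1, 2))
(7, 0, R7, (2,))
(8, 0, R1, (1, 2))

bar 0: v0=F3 v1=F4 v2=C5 downbeat P5
bar 1: v0=E3 v1=G3 v2=F4 downbeat m2
bar 2: v0=F3 v1=F4 v2=C5 downbeat P5
bar 3: v0=G3 v1=A4 v2=F4 downbeat m7
bar 4: v0=F3 v1=D4 v2=C5 downbeat P5
bar 5: v0=D3 v1=B3 v2=A4 downbeat P5
bar 6: v0=E3 v1=C4 v2=F4 downbeat m2
bar 7: v0=G3 v1=E4 v2=B4 downbeat M3
bar 8: v0=F3 v1=F4 v2=C5 downbeat P5
  -> R4 @ bar 1 tick 0 v(0, 2): E3/F4 m2 untreated
  -> R7 @ bar 1 tick 0 v(1,): F4->G3 leap 10st
  -> R2 @ bar 2 tick 0 v(0, 1): E3/G3 m3 -> F3/F4 P8 similar
  -> R2 @ bar 2 tick 0 v(0, 2): E3/F4 m2 -> F3/C5 P5 similar
  -> R2 @ bar 2 tick 0 v(1, 2): G3/F4 m7 -> F4/C5 P5 similar
  -> R7 @ bar 2 tick 0 v(1,): G3->F4 leap 10st
  -> R3 @ bar 3 tick 0 v(1, 2): A4 above F4
  -> R4 @ bar 3 tick 0 v(0, 1): G3/A4 M2 untreated
  -> R4 @ bar 3 tick 0 v(0, 2): G3/F4 m7 untreated
  -> R3 @ bar 3 tick 1 v(1, 2): A4 above F4
  -> R3 @ bar 3 tick 2 v(1, 2): A4 above F4
  -> R3 @ bar 3 tick 3 v(1, 2): A4 above F4
  -> R1 @ bar 5 tick 0 v(0, 2): F3/C5 P5 -> D3/A4 P5 similar
  -> R4 @ bar 6 tick 0 v(0, 2): E3/F4 m2 untreated
  -> R2 @ bar 7 tick 0 v(1, 2): C4/F4 P4 -> E4/B4 P5 similar
  -> R7 @ bar 7 tick 0 v(2,): F4->B4 leap 6st
  -> R1 @ bar 8 tick 0 v(1, 2): E4/B4 P5 -> F4/C5 P5 similar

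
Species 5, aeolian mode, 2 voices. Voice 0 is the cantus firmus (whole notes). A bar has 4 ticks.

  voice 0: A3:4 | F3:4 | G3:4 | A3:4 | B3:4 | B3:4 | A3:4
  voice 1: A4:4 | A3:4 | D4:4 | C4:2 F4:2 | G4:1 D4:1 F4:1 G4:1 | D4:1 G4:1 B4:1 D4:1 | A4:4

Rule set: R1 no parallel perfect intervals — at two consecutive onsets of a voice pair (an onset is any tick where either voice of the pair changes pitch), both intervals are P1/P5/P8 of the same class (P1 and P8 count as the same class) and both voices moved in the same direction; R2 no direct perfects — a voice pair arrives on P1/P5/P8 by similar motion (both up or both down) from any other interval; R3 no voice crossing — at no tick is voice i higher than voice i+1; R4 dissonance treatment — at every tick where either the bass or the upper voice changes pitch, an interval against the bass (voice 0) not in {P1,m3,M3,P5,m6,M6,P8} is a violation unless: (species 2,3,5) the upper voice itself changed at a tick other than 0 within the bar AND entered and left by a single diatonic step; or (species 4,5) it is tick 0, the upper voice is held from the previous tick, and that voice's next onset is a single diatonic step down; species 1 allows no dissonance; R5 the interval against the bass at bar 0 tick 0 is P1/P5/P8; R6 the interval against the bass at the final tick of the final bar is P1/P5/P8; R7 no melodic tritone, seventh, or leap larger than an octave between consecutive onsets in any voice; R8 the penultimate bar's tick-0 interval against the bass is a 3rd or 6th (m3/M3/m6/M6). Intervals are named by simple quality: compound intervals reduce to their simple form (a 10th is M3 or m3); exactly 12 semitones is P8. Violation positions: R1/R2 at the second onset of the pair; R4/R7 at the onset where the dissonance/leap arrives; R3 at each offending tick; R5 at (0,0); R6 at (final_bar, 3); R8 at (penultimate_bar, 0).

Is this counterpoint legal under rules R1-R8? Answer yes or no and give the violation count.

No (2 violations)

bar 0: v0=A3 v1=A4 (P8)
bar 1: v0=F3 v1=A3 (M3)
bar 2: v0=G3 v1=D4 (P5)
bar 3: v0=A3 v1=C4 (m3)
bar 4: v0=B3 v1=G4 (m6)
bar 5: v0=B3 v1=D4 (m3)
bar 6: v0=A3 v1=A4 (P8)
  R2 @ bar2.0: F3/A3 M3 -> G3/D4 P5 similar
  R4 @ bar4.2: B3/F4 TT untreated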